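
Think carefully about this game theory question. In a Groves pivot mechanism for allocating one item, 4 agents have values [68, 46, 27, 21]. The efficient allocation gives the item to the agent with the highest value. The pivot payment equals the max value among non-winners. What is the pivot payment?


Step 1: The efficient winner is agent 0 with value 68
Step 2: Other agents' values: [46, 27, 21]
Step 3: Pivot payment = max(others) = 46
Step 4: The winner pays 46

46


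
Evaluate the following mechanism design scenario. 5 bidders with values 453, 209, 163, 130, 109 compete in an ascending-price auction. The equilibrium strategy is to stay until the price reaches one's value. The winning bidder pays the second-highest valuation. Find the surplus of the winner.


Step 1: Identify the highest value: 453
Step 2: Identify the second-highest value: 209
Step 3: The final price = second-highest value = 209
Step 4: Surplus = 453 - 209 = 244

244


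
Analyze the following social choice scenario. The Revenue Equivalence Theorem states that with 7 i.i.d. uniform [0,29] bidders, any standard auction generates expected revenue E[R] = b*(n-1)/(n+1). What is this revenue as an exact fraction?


Step 1: By Revenue Equivalence, expected revenue = b*(n-1)/(n+1)
Step 2: Substituting n = 7, b = 29
Step 3: Revenue = 29*(7-1)/(7+1) = 29*6/8
Step 4: Revenue = 174/8 = 87/4

87/4


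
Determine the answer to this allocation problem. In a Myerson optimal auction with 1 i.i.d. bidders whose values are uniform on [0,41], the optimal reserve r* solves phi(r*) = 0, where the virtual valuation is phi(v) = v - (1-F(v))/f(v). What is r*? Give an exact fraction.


Step 1: For U[0,41], F(v) = v/41 and f(v) = 1/41
Step 2: phi(v) = v - (1 - v/41)/(1/41) = v - (41 - v) = 2v - 41
Step 3: Set phi(r*) = 0: 2r* - 41 = 0
Step 4: r* = 41/2 (the number of bidders n = 1 does not enter)

41/2


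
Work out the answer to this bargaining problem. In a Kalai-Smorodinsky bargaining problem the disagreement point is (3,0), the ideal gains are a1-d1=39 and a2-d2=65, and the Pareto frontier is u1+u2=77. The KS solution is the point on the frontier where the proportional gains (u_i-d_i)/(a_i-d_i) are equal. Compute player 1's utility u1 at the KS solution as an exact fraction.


Step 1: At the KS point, (u1-d1)/r1 = (u2-d2)/r2 = t and u1+u2 = 77
Step 2: u1 = d1 + r1*t and u2 = d2 + r2*t, so (d1 + r1*t) + (d2 + r2*t) = 77
Step 3: t = (77 - 3 - 0)/(39 + 65) = 74/104 = 37/52
Step 4: u1 = d1 + r1*t = 3 + 39 * 37/52 = 123/4
Step 5: (Check: u2 = d2 + r2*t = 185/4; u1+u2 = 123/4 + 185/4 = 77, on the frontier.)

123/4


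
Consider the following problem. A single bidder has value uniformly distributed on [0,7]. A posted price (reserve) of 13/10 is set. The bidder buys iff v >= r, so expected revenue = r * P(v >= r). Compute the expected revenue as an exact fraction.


Step 1: Posted price r = 13/10, value support [0,7]
Step 2: P(v >= r) = (7 - 13/10)/7 = 57/70
Step 3: Expected revenue = r * P(v >= r) = 13/10 * 57/70
Step 4: Revenue = 741/700

741/700


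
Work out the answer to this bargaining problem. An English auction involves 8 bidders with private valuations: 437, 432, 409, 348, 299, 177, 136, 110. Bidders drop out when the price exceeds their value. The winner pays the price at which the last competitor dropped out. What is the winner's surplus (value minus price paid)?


Step 1: Identify the highest value: 437
Step 2: Identify the second-highest value: 432
Step 3: The final price = second-highest value = 432
Step 4: Surplus = 437 - 432 = 5

5


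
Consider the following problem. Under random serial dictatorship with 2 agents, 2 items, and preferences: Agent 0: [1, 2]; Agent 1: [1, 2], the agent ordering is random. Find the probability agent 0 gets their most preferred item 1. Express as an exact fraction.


Step 1: Agent 0 wants item 1
Step 2: There are 2 possible orderings of agents
Step 3: In 1 orderings, agent 0 gets item 1
Step 4: Probability = 1/2

1/2


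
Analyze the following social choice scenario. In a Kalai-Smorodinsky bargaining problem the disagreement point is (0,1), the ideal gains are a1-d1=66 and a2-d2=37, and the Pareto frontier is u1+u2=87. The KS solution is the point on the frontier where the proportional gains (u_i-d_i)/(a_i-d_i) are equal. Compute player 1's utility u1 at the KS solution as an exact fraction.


Step 1: At the KS point, (u1-d1)/r1 = (u2-d2)/r2 = t and u1+u2 = 87
Step 2: u1 = d1 + r1*t and u2 = d2 + r2*t, so (d1 + r1*t) + (d2 + r2*t) = 87
Step 3: t = (87 - 0 - 1)/(66 + 37) = 86/103
Step 4: u1 = d1 + r1*t = 0 + 66 * 86/103 = 5676/103
Step 5: (Check: u2 = d2 + r2*t = 3285/103; u1+u2 = 5676/103 + 3285/103 = 87, on the frontier.)

5676/103


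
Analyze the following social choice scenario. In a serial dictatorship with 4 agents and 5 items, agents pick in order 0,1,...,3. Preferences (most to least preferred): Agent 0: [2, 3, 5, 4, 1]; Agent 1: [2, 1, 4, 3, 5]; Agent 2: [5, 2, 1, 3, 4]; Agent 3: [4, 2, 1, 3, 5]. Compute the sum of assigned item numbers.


Step 1: Agent 0 picks item 2
Step 2: Agent 1 picks item 1
Step 3: Agent 2 picks item 5
Step 4: Agent 3 picks item 4
Step 5: Sum = 2 + 1 + 5 + 4 = 12

12


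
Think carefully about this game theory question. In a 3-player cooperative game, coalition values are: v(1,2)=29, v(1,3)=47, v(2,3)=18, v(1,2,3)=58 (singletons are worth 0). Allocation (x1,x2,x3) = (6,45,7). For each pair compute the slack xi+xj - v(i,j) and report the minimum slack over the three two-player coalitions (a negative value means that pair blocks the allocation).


Step 1: Slack for coalition (1,2): x1+x2 - v12 = 51 - 29 = 22
Step 2: Slack for coalition (1,3): x1+x3 - v13 = 13 - 47 = -34
Step 3: Slack for coalition (2,3): x2+x3 - v23 = 52 - 18 = 34
Step 4: Minimum slack = min(22, -34, 34) = -34, attained by (1,3); coalition (1,3) can block (slack < 0), so the allocation is not in the core

-34


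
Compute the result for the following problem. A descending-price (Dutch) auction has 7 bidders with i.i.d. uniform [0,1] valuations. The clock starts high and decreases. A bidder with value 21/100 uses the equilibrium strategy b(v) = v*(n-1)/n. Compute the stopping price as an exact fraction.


Step 1: Dutch auctions are strategically equivalent to first-price auctions
Step 2: The equilibrium bid is b(v) = v*(n-1)/n
Step 3: b = 21/100 * 6/7
Step 4: b = 9/50

9/50


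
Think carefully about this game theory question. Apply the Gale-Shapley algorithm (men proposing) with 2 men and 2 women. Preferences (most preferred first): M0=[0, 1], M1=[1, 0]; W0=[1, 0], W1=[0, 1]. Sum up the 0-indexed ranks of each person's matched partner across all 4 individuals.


Step 1: Run Gale-Shapley (men propose, women hold best offer):
  M0 proposes to W0; she accepts
  M1 proposes to W1; she accepts
Step 2: Final matching: W0-M0, W1-M1
Step 3: 0-indexed ranks (man's rank of his match, then woman's): 0 + 1 + 0 + 1
Step 4: Total rank sum = 2

2


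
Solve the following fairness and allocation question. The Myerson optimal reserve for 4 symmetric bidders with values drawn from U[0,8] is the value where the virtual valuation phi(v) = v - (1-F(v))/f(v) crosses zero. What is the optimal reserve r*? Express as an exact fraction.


Step 1: For U[0,8], F(v) = v/8 and f(v) = 1/8
Step 2: phi(v) = v - (1 - v/8)/(1/8) = v - (8 - v) = 2v - 8
Step 3: Set phi(r*) = 0: 2r* - 8 = 0
Step 4: r* = 8/2 = 4 (the number of bidders n = 4 does not enter)

4


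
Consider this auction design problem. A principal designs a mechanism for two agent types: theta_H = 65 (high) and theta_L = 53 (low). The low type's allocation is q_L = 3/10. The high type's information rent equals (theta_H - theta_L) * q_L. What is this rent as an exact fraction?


Step 1: theta_H - theta_L = 65 - 53 = 12
Step 2: Information rent = (theta_H - theta_L) * q_L
Step 3: = 12 * 3/10
Step 4: = 18/5

18/5


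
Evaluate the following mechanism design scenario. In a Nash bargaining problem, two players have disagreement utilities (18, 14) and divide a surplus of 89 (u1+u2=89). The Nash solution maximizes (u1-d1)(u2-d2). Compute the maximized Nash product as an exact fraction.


Step 1: The Nash solution splits surplus symmetrically above the disagreement point
Step 2: u1 = (total + d1 - d2)/2 = (89 + 18 - 14)/2 = 93/2
Step 3: u2 = (total - d1 + d2)/2 = (89 - 18 + 14)/2 = 85/2
Step 4: Nash product = (93/2 - 18) * (85/2 - 14)
Step 5: = 57/2 * 57/2 = 3249/4

3249/4


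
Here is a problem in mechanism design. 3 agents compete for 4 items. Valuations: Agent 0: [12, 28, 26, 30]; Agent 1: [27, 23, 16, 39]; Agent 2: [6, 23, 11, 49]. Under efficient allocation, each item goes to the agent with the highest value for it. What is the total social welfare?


Step 1: For each item, find the maximum value among all agents.
Step 2: Item 0 -> Agent 1 (value 27)
Step 3: Item 1 -> Agent 0 (value 28)
Step 4: Item 2 -> Agent 0 (value 26)
Step 5: Item 3 -> Agent 2 (value 49)
Step 6: Total welfare = 27 + 28 + 26 + 49 = 130

130


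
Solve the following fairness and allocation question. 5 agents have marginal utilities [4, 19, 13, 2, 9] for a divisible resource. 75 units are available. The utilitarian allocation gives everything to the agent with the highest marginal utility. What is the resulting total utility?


Step 1: The marginal utilities are [4, 19, 13, 2, 9]
Step 2: The highest marginal utility is 19
Step 3: All 75 units go to that agent
Step 4: Total utility = 19 * 75 = 1425

1425


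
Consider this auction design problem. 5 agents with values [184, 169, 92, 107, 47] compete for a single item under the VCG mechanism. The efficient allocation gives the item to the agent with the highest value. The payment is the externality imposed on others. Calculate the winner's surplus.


Step 1: The winner is the agent with the highest value: agent 0 with value 184
Step 2: Values of other agents: [169, 92, 107, 47]
Step 3: VCG payment = max of others' values = 169
Step 4: Surplus = 184 - 169 = 15

15


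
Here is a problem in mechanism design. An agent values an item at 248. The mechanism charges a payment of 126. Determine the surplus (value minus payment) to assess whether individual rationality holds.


Step 1: Surplus = value - payment = 248 - 126 = 122
Step 2: IR is satisfied (surplus >= 0)

122


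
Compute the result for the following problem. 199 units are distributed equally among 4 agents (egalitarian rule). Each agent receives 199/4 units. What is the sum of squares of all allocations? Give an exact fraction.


Step 1: Each agent's share = 199/4
Step 2: Square of each share = (199/4)^2 = 39601/16
Step 3: Sum of squares = 4 * 39601/16 = 39601/4

39601/4


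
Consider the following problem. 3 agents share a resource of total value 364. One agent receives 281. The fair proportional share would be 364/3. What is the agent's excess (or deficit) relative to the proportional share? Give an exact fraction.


Step 1: Proportional share = 364/3
Step 2: Agent's actual allocation = 281
Step 3: Excess = 281 - 364/3 = 479/3

479/3


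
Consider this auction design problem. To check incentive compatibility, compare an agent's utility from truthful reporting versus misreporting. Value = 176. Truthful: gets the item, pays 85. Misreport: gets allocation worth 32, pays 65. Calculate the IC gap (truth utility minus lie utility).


Step 1: U(truth) = value - payment = 176 - 85 = 91
Step 2: U(lie) = allocation - payment = 32 - 65 = -33
Step 3: IC gap = 91 - (-33) = 124

124


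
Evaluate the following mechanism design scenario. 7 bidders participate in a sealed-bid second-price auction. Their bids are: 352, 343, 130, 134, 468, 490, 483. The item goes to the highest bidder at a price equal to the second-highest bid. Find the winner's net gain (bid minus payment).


Step 1: Sort bids in descending order: 490, 483, 468, 352, 343, 134, 130
Step 2: The winning bid is the highest: 490
Step 3: The payment equals the second-highest bid: 483
Step 4: Surplus = winner's bid - payment = 490 - 483 = 7

7


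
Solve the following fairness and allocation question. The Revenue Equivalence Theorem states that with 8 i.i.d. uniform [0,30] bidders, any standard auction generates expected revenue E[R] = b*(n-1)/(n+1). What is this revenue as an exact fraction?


Step 1: By Revenue Equivalence, expected revenue = b*(n-1)/(n+1)
Step 2: Substituting n = 8, b = 30
Step 3: Revenue = 30*(8-1)/(8+1) = 30*7/9
Step 4: Revenue = 210/9 = 70/3

70/3


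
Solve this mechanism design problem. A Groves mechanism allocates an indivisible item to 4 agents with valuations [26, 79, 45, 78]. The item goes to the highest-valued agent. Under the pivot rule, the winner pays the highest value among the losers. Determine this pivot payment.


Step 1: The efficient winner is agent 1 with value 79
Step 2: Other agents' values: [26, 45, 78]
Step 3: Pivot payment = max(others) = 78
Step 4: The winner pays 78

78


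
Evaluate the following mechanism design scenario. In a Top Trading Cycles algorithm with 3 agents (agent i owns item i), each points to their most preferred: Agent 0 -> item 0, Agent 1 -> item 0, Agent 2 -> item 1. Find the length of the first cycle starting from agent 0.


Step 1: Trace the pointer graph from agent 0: 0 -> 0
Step 2: A cycle is detected when we revisit agent 0
Step 3: The cycle is: 0 -> 0
Step 4: Cycle length = 1

1


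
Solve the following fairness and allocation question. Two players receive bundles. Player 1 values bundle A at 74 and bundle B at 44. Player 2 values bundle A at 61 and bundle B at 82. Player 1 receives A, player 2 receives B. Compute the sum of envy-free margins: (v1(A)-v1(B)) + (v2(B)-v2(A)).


Step 1: Player 1's margin = v1(A) - v1(B) = 74 - 44 = 30
Step 2: Player 2's margin = v2(B) - v2(A) = 82 - 61 = 21
Step 3: Total margin = 30 + 21 = 51

51


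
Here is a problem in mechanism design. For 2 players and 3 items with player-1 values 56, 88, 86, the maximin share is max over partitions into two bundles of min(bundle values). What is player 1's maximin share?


Step 1: Item values = 56, 88, 86
Step 2: Enumerate all 2-bundle partitions and take the smaller bundle:
  Partition 1: {56} vs {88,86} -> bundles 56, 174; min = 56
  Partition 2: {88} vs {56,86} -> bundles 88, 142; min = 88
  Partition 3: {86} vs {56,88} -> bundles 86, 144; min = 86
Step 3: MMS = max(56, 88, 86) = 88

88


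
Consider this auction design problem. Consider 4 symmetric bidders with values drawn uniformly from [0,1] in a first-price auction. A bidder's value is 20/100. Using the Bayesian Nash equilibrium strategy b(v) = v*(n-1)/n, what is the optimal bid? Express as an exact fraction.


Step 1: The symmetric BNE bidding function is b(v) = v * (n-1) / n
Step 2: Substitute v = 1/5 and n = 4
Step 3: b = 1/5 * 3/4
Step 4: b = 3/20

3/20


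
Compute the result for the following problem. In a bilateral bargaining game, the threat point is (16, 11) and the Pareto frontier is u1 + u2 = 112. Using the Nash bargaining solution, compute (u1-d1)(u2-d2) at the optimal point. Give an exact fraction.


Step 1: The Nash solution splits surplus symmetrically above the disagreement point
Step 2: u1 = (total + d1 - d2)/2 = (112 + 16 - 11)/2 = 117/2
Step 3: u2 = (total - d1 + d2)/2 = (112 - 16 + 11)/2 = 107/2
Step 4: Nash product = (117/2 - 16) * (107/2 - 11)
Step 5: = 85/2 * 85/2 = 7225/4

7225/4


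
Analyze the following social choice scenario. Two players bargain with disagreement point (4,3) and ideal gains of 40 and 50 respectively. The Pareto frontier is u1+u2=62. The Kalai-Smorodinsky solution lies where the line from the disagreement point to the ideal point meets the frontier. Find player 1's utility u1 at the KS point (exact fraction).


Step 1: At the KS point, (u1-d1)/r1 = (u2-d2)/r2 = t and u1+u2 = 62
Step 2: u1 = d1 + r1*t and u2 = d2 + r2*t, so (d1 + r1*t) + (d2 + r2*t) = 62
Step 3: t = (62 - 4 - 3)/(40 + 50) = 55/90 = 11/18
Step 4: u1 = d1 + r1*t = 4 + 40 * 11/18 = 256/9
Step 5: (Check: u2 = d2 + r2*t = 302/9; u1+u2 = 256/9 + 302/9 = 62, on the frontier.)

256/9


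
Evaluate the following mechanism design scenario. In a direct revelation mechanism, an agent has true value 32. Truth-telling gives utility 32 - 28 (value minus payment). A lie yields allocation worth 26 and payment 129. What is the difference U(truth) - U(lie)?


Step 1: U(truth) = value - payment = 32 - 28 = 4
Step 2: U(lie) = allocation - payment = 26 - 129 = -103
Step 3: IC gap = 4 - (-103) = 107

107


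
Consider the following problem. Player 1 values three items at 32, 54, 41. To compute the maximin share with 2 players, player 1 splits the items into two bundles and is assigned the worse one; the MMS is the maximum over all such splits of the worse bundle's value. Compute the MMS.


Step 1: Item values = 32, 54, 41
Step 2: Enumerate all 2-bundle partitions and take the smaller bundle:
  Partition 1: {32} vs {54,41} -> bundles 32, 95; min = 32
  Partition 2: {54} vs {32,41} -> bundles 54, 73; min = 54
  Partition 3: {41} vs {32,54} -> bundles 41, 86; min = 41
Step 3: MMS = max(32, 54, 41) = 54

54


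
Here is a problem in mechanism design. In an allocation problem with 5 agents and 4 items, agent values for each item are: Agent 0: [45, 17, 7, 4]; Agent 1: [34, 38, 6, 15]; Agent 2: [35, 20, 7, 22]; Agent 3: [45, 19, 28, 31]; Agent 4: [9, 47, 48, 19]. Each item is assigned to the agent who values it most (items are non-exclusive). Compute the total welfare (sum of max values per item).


Step 1: For each item, find the maximum value among all agents.
Step 2: Item 0 -> Agent 0 (value 45)
Step 3: Item 1 -> Agent 4 (value 47)
Step 4: Item 2 -> Agent 4 (value 48)
Step 5: Item 3 -> Agent 3 (value 31)
Step 6: Total welfare = 45 + 47 + 48 + 31 = 171

171


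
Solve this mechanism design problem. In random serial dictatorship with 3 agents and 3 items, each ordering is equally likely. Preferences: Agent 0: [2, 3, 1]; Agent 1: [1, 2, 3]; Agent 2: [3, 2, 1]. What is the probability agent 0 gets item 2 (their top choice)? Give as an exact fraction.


Step 1: Agent 0 wants item 2
Step 2: There are 6 possible orderings of agents
Step 3: In 6 orderings, agent 0 gets item 2
Step 4: Probability = 6/6 = 1

1


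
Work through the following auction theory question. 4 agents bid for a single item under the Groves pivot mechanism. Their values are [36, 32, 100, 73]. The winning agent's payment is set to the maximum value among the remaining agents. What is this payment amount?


Step 1: The efficient winner is agent 2 with value 100
Step 2: Other agents' values: [36, 32, 73]
Step 3: Pivot payment = max(others) = 73
Step 4: The winner pays 73

73


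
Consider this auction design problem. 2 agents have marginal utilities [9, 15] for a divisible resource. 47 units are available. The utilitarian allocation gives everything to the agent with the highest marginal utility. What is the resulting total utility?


Step 1: The marginal utilities are [9, 15]
Step 2: The highest marginal utility is 15
Step 3: All 47 units go to that agent
Step 4: Total utility = 15 * 47 = 705

705


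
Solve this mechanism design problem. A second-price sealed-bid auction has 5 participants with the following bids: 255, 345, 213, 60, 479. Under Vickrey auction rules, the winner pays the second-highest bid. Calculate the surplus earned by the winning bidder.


Step 1: Sort bids in descending order: 479, 345, 255, 213, 60
Step 2: The winning bid is the highest: 479
Step 3: The payment equals the second-highest bid: 345
Step 4: Surplus = winner's bid - payment = 479 - 345 = 134

134


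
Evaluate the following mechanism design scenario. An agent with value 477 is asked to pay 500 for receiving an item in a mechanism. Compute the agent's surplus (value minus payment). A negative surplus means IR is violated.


Step 1: Surplus = value - payment = 477 - 500 = -23
Step 2: IR is violated (surplus < 0)

-23


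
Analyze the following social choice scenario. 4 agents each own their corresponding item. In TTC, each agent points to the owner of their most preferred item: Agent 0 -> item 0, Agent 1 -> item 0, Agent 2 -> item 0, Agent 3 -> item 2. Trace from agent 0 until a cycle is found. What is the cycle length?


Step 1: Trace the pointer graph from agent 0: 0 -> 0
Step 2: A cycle is detected when we revisit agent 0
Step 3: The cycle is: 0 -> 0
Step 4: Cycle length = 1

1


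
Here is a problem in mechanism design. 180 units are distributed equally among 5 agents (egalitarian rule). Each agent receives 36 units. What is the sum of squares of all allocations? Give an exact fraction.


Step 1: Each agent's share = 180/5 = 36
Step 2: Square of each share = (36)^2 = 1296
Step 3: Sum of squares = 5 * 1296 = 6480

6480


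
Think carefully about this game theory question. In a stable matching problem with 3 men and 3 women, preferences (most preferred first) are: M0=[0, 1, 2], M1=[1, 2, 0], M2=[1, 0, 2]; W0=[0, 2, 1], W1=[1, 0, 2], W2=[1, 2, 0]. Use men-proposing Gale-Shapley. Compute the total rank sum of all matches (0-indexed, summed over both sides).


Step 1: Run Gale-Shapley (men propose, women hold best offer):
  M0 proposes to W0; she accepts
  M1 proposes to W1; she accepts
  M2 proposes to W1; rejected
  M2 proposes to W0; rejected
  M2 proposes to W2; she accepts
Step 2: Final matching: W0-M0, W1-M1, W2-M2
Step 3: 0-indexed ranks (man's rank of his match, then woman's): 0 + 0 + 0 + 0 + 2 + 1
Step 4: Total rank sum = 3

3


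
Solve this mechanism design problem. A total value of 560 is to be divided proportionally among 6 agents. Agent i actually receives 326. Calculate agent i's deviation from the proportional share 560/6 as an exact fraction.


Step 1: Proportional share = 560/6 = 280/3
Step 2: Agent's actual allocation = 326
Step 3: Excess = 326 - 280/3 = 698/3

698/3


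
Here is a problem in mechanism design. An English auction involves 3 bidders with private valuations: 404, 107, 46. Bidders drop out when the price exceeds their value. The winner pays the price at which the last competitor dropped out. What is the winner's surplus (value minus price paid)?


Step 1: Identify the highest value: 404
Step 2: Identify the second-highest value: 107
Step 3: The final price = second-highest value = 107
Step 4: Surplus = 404 - 107 = 297

297


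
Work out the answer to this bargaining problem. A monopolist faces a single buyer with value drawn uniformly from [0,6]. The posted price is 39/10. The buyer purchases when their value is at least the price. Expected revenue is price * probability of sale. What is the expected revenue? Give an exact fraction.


Step 1: Posted price r = 39/10, value support [0,6]
Step 2: P(v >= r) = (6 - 39/10)/6 = 7/20
Step 3: Expected revenue = r * P(v >= r) = 39/10 * 7/20
Step 4: Revenue = 273/200

273/200


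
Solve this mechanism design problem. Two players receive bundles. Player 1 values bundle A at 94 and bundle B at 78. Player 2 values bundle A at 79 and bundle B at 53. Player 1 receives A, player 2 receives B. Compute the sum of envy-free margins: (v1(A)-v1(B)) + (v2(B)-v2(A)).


Step 1: Player 1's margin = v1(A) - v1(B) = 94 - 78 = 16
Step 2: Player 2's margin = v2(B) - v2(A) = 53 - 79 = -26
Step 3: Total margin = 16 + -26 = -10

-10


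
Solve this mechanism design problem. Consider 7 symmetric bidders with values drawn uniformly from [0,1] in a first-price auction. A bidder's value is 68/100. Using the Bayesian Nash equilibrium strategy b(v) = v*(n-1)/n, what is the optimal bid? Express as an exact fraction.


Step 1: The symmetric BNE bidding function is b(v) = v * (n-1) / n
Step 2: Substitute v = 17/25 and n = 7
Step 3: b = 17/25 * 6/7
Step 4: b = 102/175

102/175


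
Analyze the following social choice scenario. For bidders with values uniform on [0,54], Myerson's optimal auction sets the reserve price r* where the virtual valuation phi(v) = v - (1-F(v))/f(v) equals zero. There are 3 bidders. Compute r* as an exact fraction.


Step 1: For U[0,54], F(v) = v/54 and f(v) = 1/54
Step 2: phi(v) = v - (1 - v/54)/(1/54) = v - (54 - v) = 2v - 54
Step 3: Set phi(r*) = 0: 2r* - 54 = 0
Step 4: r* = 54/2 = 27 (the number of bidders n = 3 does not enter)

27


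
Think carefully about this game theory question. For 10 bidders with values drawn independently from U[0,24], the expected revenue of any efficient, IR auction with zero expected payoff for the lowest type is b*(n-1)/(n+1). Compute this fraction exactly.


Step 1: By Revenue Equivalence, expected revenue = b*(n-1)/(n+1)
Step 2: Substituting n = 10, b = 24
Step 3: Revenue = 24*(10-1)/(10+1) = 24*9/11
Step 4: Revenue = 216/11

216/11


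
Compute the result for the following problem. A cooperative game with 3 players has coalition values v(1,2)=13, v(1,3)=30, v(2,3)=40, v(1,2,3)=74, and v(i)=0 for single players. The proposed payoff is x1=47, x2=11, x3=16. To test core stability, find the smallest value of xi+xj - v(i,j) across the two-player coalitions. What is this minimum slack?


Step 1: Slack for coalition (1,2): x1+x2 - v12 = 58 - 13 = 45
Step 2: Slack for coalition (1,3): x1+x3 - v13 = 63 - 30 = 33
Step 3: Slack for coalition (2,3): x2+x3 - v23 = 27 - 40 = -13
Step 4: Minimum slack = min(45, 33, -13) = -13, attained by (2,3); coalition (2,3) can block (slack < 0), so the allocation is not in the core

-13


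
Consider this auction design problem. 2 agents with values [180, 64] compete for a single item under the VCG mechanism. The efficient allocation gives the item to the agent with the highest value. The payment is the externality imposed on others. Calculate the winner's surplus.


Step 1: The winner is the agent with the highest value: agent 0 with value 180
Step 2: Values of other agents: [64]
Step 3: VCG payment = max of others' values = 64
Step 4: Surplus = 180 - 64 = 116

116


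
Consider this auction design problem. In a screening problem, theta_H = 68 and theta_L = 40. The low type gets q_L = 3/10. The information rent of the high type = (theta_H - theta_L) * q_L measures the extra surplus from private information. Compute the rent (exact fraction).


Step 1: theta_H - theta_L = 68 - 40 = 28
Step 2: Information rent = (theta_H - theta_L) * q_L
Step 3: = 28 * 3/10
Step 4: = 42/5

42/5


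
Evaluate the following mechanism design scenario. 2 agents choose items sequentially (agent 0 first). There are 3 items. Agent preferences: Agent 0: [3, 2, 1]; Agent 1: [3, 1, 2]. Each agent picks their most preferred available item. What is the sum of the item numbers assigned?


Step 1: Agent 0 picks item 3
Step 2: Agent 1 picks item 1
Step 3: Sum = 3 + 1 = 4

4


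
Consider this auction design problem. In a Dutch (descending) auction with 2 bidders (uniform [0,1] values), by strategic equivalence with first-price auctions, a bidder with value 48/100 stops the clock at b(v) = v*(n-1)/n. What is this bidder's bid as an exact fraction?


Step 1: Dutch auctions are strategically equivalent to first-price auctions
Step 2: The equilibrium bid is b(v) = v*(n-1)/n
Step 3: b = 12/25 * 1/2
Step 4: b = 6/25

6/25


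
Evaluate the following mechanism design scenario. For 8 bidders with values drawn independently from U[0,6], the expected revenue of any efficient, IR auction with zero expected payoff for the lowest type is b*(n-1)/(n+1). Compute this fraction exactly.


Step 1: By Revenue Equivalence, expected revenue = b*(n-1)/(n+1)
Step 2: Substituting n = 8, b = 6
Step 3: Revenue = 6*(8-1)/(8+1) = 6*7/9
Step 4: Revenue = 42/9 = 14/3

14/3


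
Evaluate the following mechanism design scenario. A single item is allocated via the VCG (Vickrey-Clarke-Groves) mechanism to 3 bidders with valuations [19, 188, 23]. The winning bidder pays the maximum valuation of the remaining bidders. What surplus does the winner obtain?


Step 1: The winner is the agent with the highest value: agent 1 with value 188
Step 2: Values of other agents: [19, 23]
Step 3: VCG payment = max of others' values = 23
Step 4: Surplus = 188 - 23 = 165

165


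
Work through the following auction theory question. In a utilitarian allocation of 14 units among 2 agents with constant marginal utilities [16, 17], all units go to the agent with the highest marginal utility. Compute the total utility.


Step 1: The marginal utilities are [16, 17]
Step 2: The highest marginal utility is 17
Step 3: All 14 units go to that agent
Step 4: Total utility = 17 * 14 = 238

238


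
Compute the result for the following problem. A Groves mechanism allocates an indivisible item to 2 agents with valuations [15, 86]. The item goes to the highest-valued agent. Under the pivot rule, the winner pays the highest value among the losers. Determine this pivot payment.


Step 1: The efficient winner is agent 1 with value 86
Step 2: Other agents' values: [15]
Step 3: Pivot payment = max(others) = 15
Step 4: The winner pays 15

15


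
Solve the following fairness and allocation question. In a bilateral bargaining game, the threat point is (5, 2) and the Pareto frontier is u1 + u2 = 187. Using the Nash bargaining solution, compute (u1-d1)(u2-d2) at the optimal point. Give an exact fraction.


Step 1: The Nash solution splits surplus symmetrically above the disagreement point
Step 2: u1 = (total + d1 - d2)/2 = (187 + 5 - 2)/2 = 95
Step 3: u2 = (total - d1 + d2)/2 = (187 - 5 + 2)/2 = 92
Step 4: Nash product = (95 - 5) * (92 - 2)
Step 5: = 90 * 90 = 8100

8100


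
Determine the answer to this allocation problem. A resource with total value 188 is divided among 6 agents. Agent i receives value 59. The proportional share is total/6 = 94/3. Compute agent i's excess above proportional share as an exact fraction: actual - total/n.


Step 1: Proportional share = 188/6 = 94/3
Step 2: Agent's actual allocation = 59
Step 3: Excess = 59 - 94/3 = 83/3

83/3


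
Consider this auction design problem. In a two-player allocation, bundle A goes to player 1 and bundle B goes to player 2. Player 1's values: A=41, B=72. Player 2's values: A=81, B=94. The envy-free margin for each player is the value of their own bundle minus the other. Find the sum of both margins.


Step 1: Player 1's margin = v1(A) - v1(B) = 41 - 72 = -31
Step 2: Player 2's margin = v2(B) - v2(A) = 94 - 81 = 13
Step 3: Total margin = -31 + 13 = -18

-18


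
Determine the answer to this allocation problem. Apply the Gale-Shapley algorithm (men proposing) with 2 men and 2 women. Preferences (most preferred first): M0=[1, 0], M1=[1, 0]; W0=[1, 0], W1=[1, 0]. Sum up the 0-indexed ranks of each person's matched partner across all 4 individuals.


Step 1: Run Gale-Shapley (men propose, women hold best offer):
  M0 proposes to W1; she accepts
  M1 proposes to W1; she switches from M0
  M0 proposes to W0; she accepts
Step 2: Final matching: W0-M0, W1-M1
Step 3: 0-indexed ranks (man's rank of his match, then woman's): 1 + 1 + 0 + 0
Step 4: Total rank sum = 2

2


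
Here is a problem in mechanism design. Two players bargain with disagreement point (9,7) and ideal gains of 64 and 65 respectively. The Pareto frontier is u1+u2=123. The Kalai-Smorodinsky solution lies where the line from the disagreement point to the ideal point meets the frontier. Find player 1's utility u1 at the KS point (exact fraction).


Step 1: At the KS point, (u1-d1)/r1 = (u2-d2)/r2 = t and u1+u2 = 123
Step 2: u1 = d1 + r1*t and u2 = d2 + r2*t, so (d1 + r1*t) + (d2 + r2*t) = 123
Step 3: t = (123 - 9 - 7)/(64 + 65) = 107/129
Step 4: u1 = d1 + r1*t = 9 + 64 * 107/129 = 8009/129
Step 5: (Check: u2 = d2 + r2*t = 7858/129; u1+u2 = 8009/129 + 7858/129 = 123, on the frontier.)

8009/129


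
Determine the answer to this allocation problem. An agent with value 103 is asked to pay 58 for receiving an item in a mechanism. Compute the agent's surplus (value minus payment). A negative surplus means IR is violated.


Step 1: Surplus = value - payment = 103 - 58 = 45
Step 2: IR is satisfied (surplus >= 0)

45


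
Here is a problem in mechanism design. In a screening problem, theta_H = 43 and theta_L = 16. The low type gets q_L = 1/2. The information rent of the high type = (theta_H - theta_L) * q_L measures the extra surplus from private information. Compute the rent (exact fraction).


Step 1: theta_H - theta_L = 43 - 16 = 27
Step 2: Information rent = (theta_H - theta_L) * q_L
Step 3: = 27 * 1/2
Step 4: = 27/2

27/2


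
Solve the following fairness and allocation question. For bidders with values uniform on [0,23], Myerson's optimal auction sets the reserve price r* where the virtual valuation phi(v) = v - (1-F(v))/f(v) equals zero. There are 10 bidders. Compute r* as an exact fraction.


Step 1: For U[0,23], F(v) = v/23 and f(v) = 1/23
Step 2: phi(v) = v - (1 - v/23)/(1/23) = v - (23 - v) = 2v - 23
Step 3: Set phi(r*) = 0: 2r* - 23 = 0
Step 4: r* = 23/2 (the number of bidders n = 10 does not enter)

23/2


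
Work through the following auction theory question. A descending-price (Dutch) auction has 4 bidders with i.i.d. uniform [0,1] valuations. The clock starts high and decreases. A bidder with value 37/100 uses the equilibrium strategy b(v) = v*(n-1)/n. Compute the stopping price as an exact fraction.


Step 1: Dutch auctions are strategically equivalent to first-price auctions
Step 2: The equilibrium bid is b(v) = v*(n-1)/n
Step 3: b = 37/100 * 3/4
Step 4: b = 111/400

111/400


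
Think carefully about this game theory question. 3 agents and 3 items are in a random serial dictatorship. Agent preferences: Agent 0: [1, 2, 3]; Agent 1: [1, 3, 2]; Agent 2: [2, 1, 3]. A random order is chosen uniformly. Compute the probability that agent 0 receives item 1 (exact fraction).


Step 1: Agent 0 wants item 1
Step 2: There are 6 possible orderings of agents
Step 3: In 3 orderings, agent 0 gets item 1
Step 4: Probability = 3/6 = 1/2

1/2


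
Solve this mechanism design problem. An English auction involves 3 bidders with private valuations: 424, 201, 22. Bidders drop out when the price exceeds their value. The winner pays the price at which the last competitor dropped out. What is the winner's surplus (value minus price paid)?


Step 1: Identify the highest value: 424
Step 2: Identify the second-highest value: 201
Step 3: The final price = second-highest value = 201
Step 4: Surplus = 424 - 201 = 223

223


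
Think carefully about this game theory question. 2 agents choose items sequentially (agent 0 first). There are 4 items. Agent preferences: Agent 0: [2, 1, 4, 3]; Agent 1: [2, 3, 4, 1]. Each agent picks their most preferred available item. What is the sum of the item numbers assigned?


Step 1: Agent 0 picks item 2
Step 2: Agent 1 picks item 3
Step 3: Sum = 2 + 3 = 5

5


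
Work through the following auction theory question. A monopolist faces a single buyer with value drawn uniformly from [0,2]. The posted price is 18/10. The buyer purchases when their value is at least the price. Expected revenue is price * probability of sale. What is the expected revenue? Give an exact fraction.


Step 1: Posted price r = 9/5, value support [0,2]
Step 2: P(v >= r) = (2 - 9/5)/2 = 1/10
Step 3: Expected revenue = r * P(v >= r) = 9/5 * 1/10
Step 4: Revenue = 9/50

9/50


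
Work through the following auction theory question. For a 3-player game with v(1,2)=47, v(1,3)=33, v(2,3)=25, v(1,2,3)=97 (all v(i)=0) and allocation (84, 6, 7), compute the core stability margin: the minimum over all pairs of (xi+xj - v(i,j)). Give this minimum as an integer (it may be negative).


Step 1: Slack for coalition (1,2): x1+x2 - v12 = 90 - 47 = 43
Step 2: Slack for coalition (1,3): x1+x3 - v13 = 91 - 33 = 58
Step 3: Slack for coalition (2,3): x2+x3 - v23 = 13 - 25 = -12
Step 4: Minimum slack = min(43, 58, -12) = -12, attained by (2,3); coalition (2,3) can block (slack < 0), so the allocation is not in the core

-12


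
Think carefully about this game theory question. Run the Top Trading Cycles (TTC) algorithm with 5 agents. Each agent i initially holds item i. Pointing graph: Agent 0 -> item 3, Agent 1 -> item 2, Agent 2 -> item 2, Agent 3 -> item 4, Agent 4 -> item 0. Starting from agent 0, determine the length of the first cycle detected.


Step 1: Trace the pointer graph from agent 0: 0 -> 3 -> 4 -> 0
Step 2: A cycle is detected when we revisit agent 0
Step 3: The cycle is: 0 -> 3 -> 4 -> 0
Step 4: Cycle length = 3

3


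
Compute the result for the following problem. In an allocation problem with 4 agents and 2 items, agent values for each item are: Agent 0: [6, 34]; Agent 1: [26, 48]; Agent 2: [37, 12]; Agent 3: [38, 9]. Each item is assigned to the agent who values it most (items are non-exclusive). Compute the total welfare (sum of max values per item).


Step 1: For each item, find the maximum value among all agents.
Step 2: Item 0 -> Agent 3 (value 38)
Step 3: Item 1 -> Agent 1 (value 48)
Step 4: Total welfare = 38 + 48 = 86

86


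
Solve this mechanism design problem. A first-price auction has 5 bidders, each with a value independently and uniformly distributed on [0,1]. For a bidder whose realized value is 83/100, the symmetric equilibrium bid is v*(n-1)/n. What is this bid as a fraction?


Step 1: The symmetric BNE bidding function is b(v) = v * (n-1) / n
Step 2: Substitute v = 83/100 and n = 5
Step 3: b = 83/100 * 4/5
Step 4: b = 83/125

83/125


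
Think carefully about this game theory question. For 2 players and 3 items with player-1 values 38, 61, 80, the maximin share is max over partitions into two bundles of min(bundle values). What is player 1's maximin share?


Step 1: Item values = 38, 61, 80
Step 2: Enumerate all 2-bundle partitions and take the smaller bundle:
  Partition 1: {38} vs {61,80} -> bundles 38, 141; min = 38
  Partition 2: {61} vs {38,80} -> bundles 61, 118; min = 61
  Partition 3: {80} vs {38,61} -> bundles 80, 99; min = 80
Step 3: MMS = max(38, 61, 80) = 80

80


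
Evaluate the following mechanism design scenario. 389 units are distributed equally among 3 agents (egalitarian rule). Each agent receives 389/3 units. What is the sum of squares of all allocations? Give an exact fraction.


Step 1: Each agent's share = 389/3
Step 2: Square of each share = (389/3)^2 = 151321/9
Step 3: Sum of squares = 3 * 151321/9 = 151321/3

151321/3


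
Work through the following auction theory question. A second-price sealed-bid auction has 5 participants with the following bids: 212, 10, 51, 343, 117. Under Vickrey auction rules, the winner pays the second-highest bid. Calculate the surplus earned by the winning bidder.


Step 1: Sort bids in descending order: 343, 212, 117, 51, 10
Step 2: The winning bid is the highest: 343
Step 3: The payment equals the second-highest bid: 212
Step 4: Surplus = winner's bid - payment = 343 - 212 = 131

131


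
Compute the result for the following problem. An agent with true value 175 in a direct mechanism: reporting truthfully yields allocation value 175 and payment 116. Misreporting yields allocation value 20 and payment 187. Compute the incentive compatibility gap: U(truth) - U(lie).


Step 1: U(truth) = value - payment = 175 - 116 = 59
Step 2: U(lie) = allocation - payment = 20 - 187 = -167
Step 3: IC gap = 59 - (-167) = 226

226


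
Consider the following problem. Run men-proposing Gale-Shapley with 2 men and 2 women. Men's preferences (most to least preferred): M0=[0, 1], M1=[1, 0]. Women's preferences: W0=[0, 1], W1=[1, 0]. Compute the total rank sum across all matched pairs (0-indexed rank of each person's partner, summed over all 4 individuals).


Step 1: Run Gale-Shapley (men propose, women hold best offer):
  M0 proposes to W0; she accepts
  M1 proposes to W1; she accepts
Step 2: Final matching: W0-M0, W1-M1
Step 3: 0-indexed ranks (man's rank of his match, then woman's): 0 + 0 + 0 + 0
Step 4: Total rank sum = 0

0


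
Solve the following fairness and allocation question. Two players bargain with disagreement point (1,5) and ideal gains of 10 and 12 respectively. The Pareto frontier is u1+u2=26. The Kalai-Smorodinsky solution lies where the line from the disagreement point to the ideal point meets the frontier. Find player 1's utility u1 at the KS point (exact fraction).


Step 1: At the KS point, (u1-d1)/r1 = (u2-d2)/r2 = t and u1+u2 = 26
Step 2: u1 = d1 + r1*t and u2 = d2 + r2*t, so (d1 + r1*t) + (d2 + r2*t) = 26
Step 3: t = (26 - 1 - 5)/(10 + 12) = 20/22 = 10/11
Step 4: u1 = d1 + r1*t = 1 + 10 * 10/11 = 111/11
Step 5: (Check: u2 = d2 + r2*t = 175/11; u1+u2 = 111/11 + 175/11 = 26, on the frontier.)

111/11
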